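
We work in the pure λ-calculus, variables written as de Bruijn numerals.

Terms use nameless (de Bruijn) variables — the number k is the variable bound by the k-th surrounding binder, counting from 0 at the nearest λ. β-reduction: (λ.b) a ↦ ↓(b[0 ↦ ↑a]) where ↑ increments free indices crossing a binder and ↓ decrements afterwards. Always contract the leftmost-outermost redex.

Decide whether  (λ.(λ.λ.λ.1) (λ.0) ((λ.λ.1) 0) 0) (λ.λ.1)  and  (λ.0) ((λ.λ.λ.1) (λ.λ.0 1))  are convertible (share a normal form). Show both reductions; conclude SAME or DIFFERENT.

Term A:
  start: (λ.(λ.λ.λ.1) (λ.0) ((λ.λ.1) 0) 0) (λ.λ.1)
  [1] (λ.λ.λ.1) (λ.0) ((λ.λ.1) (λ.λ.1)) (λ.λ.1)
  [2] (λ.λ.1) ((λ.λ.1) (λ.λ.1)) (λ.λ.1)
  [3] (λ.(λ.λ.1) (λ.λ.1)) (λ.λ.1)
  [4] (λ.λ.1) (λ.λ.1)
  [5] λ.λ.λ.1

Term B:
  start: (λ.0) ((λ.λ.λ.1) (λ.λ.0 1))
  [1] (λ.λ.λ.1) (λ.λ.0 1)
  [2] λ.λ.1

Answer: DIFFERENT — A ⇓ λ.λ.λ.1, B ⇓ λ.λ.1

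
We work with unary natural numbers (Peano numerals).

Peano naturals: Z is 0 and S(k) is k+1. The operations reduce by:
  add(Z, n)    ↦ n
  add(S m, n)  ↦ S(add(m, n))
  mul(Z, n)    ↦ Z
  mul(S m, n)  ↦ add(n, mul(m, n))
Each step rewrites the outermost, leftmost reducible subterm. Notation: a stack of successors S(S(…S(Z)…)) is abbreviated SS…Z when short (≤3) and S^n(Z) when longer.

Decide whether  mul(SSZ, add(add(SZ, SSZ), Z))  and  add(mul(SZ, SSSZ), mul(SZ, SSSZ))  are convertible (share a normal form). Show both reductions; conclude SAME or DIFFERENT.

Answer: SAME — A ⇓ S^6(Z), B ⇓ S^6(Z)

Working:
Term A:
  start: mul(SSZ, add(add(SZ, SSZ), Z))
  [1] add(add(add(SZ, SSZ), Z), mul(SZ, add(add(SZ, SSZ), Z)))
  [2] add(add(S(add(Z, SSZ)), Z), mul(SZ, add(add(SZ, SSZ), Z)))
  [3] add(S(add(add(Z, SSZ), Z)), mul(SZ, add(add(SZ, SSZ), Z)))
  [4] S(add(add(add(Z, SSZ), Z), mul(SZ, add(add(SZ, SSZ), Z))))
  [5] S(add(add(SSZ, Z), mul(SZ, add(add(SZ, SSZ), Z))))
  [6] S(add(S(add(SZ, Z)), mul(SZ, add(add(SZ, SSZ), Z))))
  [7] S(S(add(add(SZ, Z), mul(SZ, add(add(SZ, SSZ), Z)))))
  [8] S(S(add(S(add(Z, Z)), mul(SZ, add(add(SZ, SSZ), Z)))))
  [9] S(S(S(add(add(Z, Z), mul(SZ, add(add(SZ, SSZ), Z))))))
  [10] S(S(S(add(Z, mul(SZ, add(add(SZ, SSZ), Z))))))
  [11] S(S(S(mul(SZ, add(add(SZ, SSZ), Z)))))
  [12] S(S(S(add(add(add(SZ, SSZ), Z), mul(Z, add(add(SZ, SSZ), Z))))))
  [13] S(S(S(add(add(S(add(Z, SSZ)), Z), mul(Z, add(add(SZ, SSZ), Z))))))
  [14] S(S(S(add(S(add(add(Z, SSZ), Z)), mul(Z, add(add(SZ, SSZ), Z))))))
  [15] S(S(S(S(add(add(add(Z, SSZ), Z), mul(Z, add(add(SZ, SSZ), Z)))))))
  [16] S(S(S(S(add(add(SSZ, Z), mul(Z, add(add(SZ, SSZ), Z)))))))
  [17] S(S(S(S(add(S(add(SZ, Z)), mul(Z, add(add(SZ, SSZ), Z)))))))
  [18] S(S(S(S(S(add(add(SZ, Z), mul(Z, add(add(SZ, SSZ), Z))))))))
  [19] S(S(S(S(S(add(S(add(Z, Z)), mul(Z, add(add(SZ, SSZ), Z))))))))
  [20] S(S(S(S(S(S(add(add(Z, Z), mul(Z, add(add(SZ, SSZ), Z)))))))))
  [21] S(S(S(S(S(S(add(Z, mul(Z, add(add(SZ, SSZ), Z)))))))))
  [22] S(S(S(S(S(S(mul(Z, add(add(SZ, SSZ), Z))))))))
  [23] S^6(Z)

Term B:
  start: add(mul(SZ, SSSZ), mul(SZ, SSSZ))
  [1] add(add(SSSZ, mul(Z, SSSZ)), mul(SZ, SSSZ))
  [2] add(S(add(SSZ, mul(Z, SSSZ))), mul(SZ, SSSZ))
  [3] S(add(add(SSZ, mul(Z, SSSZ)), mul(SZ, SSSZ)))
  [4] S(add(S(add(SZ, mul(Z, SSSZ))), mul(SZ, SSSZ)))
  [5] S(S(add(add(SZ, mul(Z, SSSZ)), mul(SZ, SSSZ))))
  [6] S(S(add(S(add(Z, mul(Z, SSSZ))), mul(SZ, SSSZ))))
  [7] S(S(S(add(add(Z, mul(Z, SSSZ)), mul(SZ, SSSZ)))))
  [8] S(S(S(add(mul(Z, SSSZ), mul(SZ, SSSZ)))))
  [9] S(S(S(add(Z, mul(SZ, SSSZ)))))
  [10] S(S(S(mul(SZ, SSSZ))))
  [11] S(S(S(add(SSSZ, mul(Z, SSSZ)))))
  [12] S(S(S(S(add(SSZ, mul(Z, SSSZ))))))
  [13] S(S(S(S(S(add(SZ, mul(Z, SSSZ)))))))
  [14] S(S(S(S(S(S(add(Z, mul(Z, SSSZ))))))))
  [15] S(S(S(S(S(S(mul(Z, SSSZ)))))))
  [16] S^6(Z)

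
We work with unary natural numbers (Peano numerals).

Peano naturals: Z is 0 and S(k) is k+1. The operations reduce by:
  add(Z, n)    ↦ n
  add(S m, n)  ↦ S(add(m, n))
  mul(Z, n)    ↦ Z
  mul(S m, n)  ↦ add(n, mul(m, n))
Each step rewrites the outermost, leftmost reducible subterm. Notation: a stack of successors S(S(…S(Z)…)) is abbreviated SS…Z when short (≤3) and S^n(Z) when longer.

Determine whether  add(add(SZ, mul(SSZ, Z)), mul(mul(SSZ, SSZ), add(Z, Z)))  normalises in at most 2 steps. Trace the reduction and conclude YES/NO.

Answer: NO — after 2 steps the term is S(add(add(Z, mul(SSZ, Z)), mul(mul(SSZ, SSZ), add(Z, Z)))), not yet normal

Working:
  start: add(add(SZ, mul(SSZ, Z)), mul(mul(SSZ, SSZ), add(Z, Z)))
  →1  add(S(add(Z, mul(SSZ, Z))), mul(mul(SSZ, SSZ), add(Z, Z)))
  →2  S(add(add(Z, mul(SSZ, Z)), mul(mul(SSZ, SSZ), add(Z, Z))))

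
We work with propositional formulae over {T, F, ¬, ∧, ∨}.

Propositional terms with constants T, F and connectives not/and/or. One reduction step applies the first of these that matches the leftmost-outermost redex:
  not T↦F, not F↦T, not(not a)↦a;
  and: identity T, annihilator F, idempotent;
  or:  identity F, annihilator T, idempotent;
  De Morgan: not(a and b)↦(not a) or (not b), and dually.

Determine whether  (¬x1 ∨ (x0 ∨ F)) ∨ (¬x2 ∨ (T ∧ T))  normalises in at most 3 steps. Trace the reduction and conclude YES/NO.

Answer: NO — after 3 steps the term is (¬x1 ∨ x0) ∨ T, not yet normal

Working:
  start: (¬x1 ∨ (x0 ∨ F)) ∨ (¬x2 ∨ (T ∧ T))
  step 1: (¬x1 ∨ x0) ∨ (¬x2 ∨ (T ∧ T))
  step 2: (¬x1 ∨ x0) ∨ (¬x2 ∨ T)
  step 3: (¬x1 ∨ x0) ∨ T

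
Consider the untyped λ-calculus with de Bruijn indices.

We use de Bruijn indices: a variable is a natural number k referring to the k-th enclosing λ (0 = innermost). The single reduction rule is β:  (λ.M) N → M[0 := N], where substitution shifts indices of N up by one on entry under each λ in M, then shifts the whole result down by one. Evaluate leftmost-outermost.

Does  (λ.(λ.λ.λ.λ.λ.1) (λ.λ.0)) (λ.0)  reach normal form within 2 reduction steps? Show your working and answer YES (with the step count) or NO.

  start: (λ.(λ.λ.λ.λ.λ.1) (λ.λ.0)) (λ.0)
  [1] (λ.λ.λ.λ.λ.1) (λ.λ.0)
  [2] λ.λ.λ.λ.1

Answer: YES — reaches normal form λ.λ.λ.λ.1 in 2 ≤ 2 steps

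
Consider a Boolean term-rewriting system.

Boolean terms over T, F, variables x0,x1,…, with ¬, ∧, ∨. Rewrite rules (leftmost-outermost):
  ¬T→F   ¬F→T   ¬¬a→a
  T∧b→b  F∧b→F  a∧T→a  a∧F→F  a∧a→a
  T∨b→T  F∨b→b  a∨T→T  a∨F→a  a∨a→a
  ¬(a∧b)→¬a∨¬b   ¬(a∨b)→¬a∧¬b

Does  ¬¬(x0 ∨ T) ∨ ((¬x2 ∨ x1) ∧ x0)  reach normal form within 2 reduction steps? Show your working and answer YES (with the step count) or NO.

Answer: NO — after 2 steps the term is T ∨ ((¬x2 ∨ x1) ∧ x0), not yet normal

Working:
  start: ¬¬(x0 ∨ T) ∨ ((¬x2 ∨ x1) ∧ x0)
  step 1: (x0 ∨ T) ∨ ((¬x2 ∨ x1) ∧ x0)
  step 2: T ∨ ((¬x2 ∨ x1) ∧ x0)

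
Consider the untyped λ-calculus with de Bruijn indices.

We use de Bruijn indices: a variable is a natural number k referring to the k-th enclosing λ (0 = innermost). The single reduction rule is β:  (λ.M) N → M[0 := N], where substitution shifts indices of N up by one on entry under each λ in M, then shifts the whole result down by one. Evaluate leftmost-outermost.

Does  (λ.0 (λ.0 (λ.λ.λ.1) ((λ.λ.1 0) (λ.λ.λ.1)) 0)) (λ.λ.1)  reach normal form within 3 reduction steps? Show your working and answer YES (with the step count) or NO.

Answer: NO — after 3 steps the term is λ.λ.0 (λ.λ.λ.1) (λ.(λ.λ.λ.1) 0) 0, not yet normal

Working:
  start: (λ.0 (λ.0 (λ.λ.λ.1) ((λ.λ.1 0) (λ.λ.λ.1)) 0)) (λ.λ.1)
  step 1: (λ.λ.1) (λ.0 (λ.λ.λ.1) ((λ.λ.1 0) (λ.λ.λ.1)) 0)
  step 2: λ.λ.0 (λ.λ.λ.1) ((λ.λ.1 0) (λ.λ.λ.1)) 0
  step 3: λ.λ.0 (λ.λ.λ.1) (λ.(λ.λ.λ.1) 0) 0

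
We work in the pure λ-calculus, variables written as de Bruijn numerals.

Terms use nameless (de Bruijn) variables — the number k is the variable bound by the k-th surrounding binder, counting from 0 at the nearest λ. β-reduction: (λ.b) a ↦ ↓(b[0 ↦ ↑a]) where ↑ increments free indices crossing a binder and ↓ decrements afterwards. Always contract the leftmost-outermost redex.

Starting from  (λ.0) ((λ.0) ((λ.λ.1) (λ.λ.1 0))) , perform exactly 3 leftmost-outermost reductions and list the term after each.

  start: (λ.0) ((λ.0) ((λ.λ.1) (λ.λ.1 0)))
  →1  (λ.0) ((λ.λ.1) (λ.λ.1 0))
  →2  (λ.λ.1) (λ.λ.1 0)
  →3  λ.λ.λ.1 0

Answer: after 3 steps: λ.λ.λ.1 0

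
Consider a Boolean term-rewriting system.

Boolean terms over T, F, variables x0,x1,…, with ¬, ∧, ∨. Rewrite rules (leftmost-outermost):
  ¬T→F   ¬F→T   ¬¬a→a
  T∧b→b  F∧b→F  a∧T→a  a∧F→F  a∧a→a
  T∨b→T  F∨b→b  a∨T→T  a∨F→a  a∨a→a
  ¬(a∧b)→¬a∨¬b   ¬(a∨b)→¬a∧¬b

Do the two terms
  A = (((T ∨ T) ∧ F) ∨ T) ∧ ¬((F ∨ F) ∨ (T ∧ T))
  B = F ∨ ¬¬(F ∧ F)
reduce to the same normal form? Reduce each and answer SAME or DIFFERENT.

Answer: SAME — A ⇓ F, B ⇓ F

Derivation:
Term A:
  start: (((T ∨ T) ∧ F) ∨ T) ∧ ¬((F ∨ F) ∨ (T ∧ T))
  [1] T ∧ ¬((F ∨ F) ∨ (T ∧ T))
  [2] ¬((F ∨ F) ∨ (T ∧ T))
  [3] ¬(F ∨ F) ∧ ¬(T ∧ T)
  [4] (¬F ∧ ¬F) ∧ ¬(T ∧ T)
  [5] ¬F ∧ ¬(T ∧ T)
  [6] T ∧ ¬(T ∧ T)
  [7] ¬(T ∧ T)
  [8] ¬T ∨ ¬T
  [9] ¬T
  [10] F

Term B:
  start: F ∨ ¬¬(F ∧ F)
  [1] ¬¬(F ∧ F)
  [2] F ∧ F
  [3] F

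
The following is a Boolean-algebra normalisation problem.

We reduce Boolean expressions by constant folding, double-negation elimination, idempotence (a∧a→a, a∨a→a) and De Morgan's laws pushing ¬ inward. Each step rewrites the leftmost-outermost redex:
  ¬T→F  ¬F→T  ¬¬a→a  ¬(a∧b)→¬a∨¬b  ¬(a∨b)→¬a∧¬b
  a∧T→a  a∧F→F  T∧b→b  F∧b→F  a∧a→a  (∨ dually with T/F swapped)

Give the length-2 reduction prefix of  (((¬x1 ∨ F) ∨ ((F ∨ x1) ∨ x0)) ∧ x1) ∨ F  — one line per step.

  start: (((¬x1 ∨ F) ∨ ((F ∨ x1) ∨ x0)) ∧ x1) ∨ F
  step 1: ((¬x1 ∨ F) ∨ ((F ∨ x1) ∨ x0)) ∧ x1
  step 2: (¬x1 ∨ ((F ∨ x1) ∨ x0)) ∧ x1

Answer: after 2 steps: (¬x1 ∨ ((F ∨ x1) ∨ x0)) ∧ x1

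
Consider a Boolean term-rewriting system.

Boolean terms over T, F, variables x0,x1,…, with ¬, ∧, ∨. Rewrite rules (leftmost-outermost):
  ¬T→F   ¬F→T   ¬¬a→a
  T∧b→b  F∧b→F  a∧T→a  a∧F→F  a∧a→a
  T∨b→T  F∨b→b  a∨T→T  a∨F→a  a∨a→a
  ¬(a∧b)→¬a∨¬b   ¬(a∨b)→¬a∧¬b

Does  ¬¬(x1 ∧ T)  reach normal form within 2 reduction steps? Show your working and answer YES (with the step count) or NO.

  start: ¬¬(x1 ∧ T)
  step 1: x1 ∧ T
  step 2: x1

Answer: YES — reaches normal form x1 in 2 ≤ 2 steps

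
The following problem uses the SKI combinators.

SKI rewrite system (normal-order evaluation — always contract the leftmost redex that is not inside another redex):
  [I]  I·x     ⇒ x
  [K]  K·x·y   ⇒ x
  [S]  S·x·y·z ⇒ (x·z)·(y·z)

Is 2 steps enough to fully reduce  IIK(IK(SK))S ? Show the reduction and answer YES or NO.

Answer: NO — after 2 steps the term is K(IK(SK))S, not yet normal

Reduction:
  start: IIK(IK(SK))S
  [1] IK(IK(SK))S
  [2] K(IK(SK))S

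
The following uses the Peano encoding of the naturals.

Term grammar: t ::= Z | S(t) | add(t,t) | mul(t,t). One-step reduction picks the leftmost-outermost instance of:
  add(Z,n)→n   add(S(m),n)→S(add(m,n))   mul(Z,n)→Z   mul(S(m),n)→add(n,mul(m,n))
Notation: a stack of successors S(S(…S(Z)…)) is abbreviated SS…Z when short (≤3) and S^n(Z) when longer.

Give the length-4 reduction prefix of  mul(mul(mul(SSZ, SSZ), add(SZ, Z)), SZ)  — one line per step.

Answer: after 4 steps: mul(add(S(add(Z, Z)), mul(add(SZ, mul(SZ, SSZ)), add(SZ, Z))), SZ)

Working:
  start: mul(mul(mul(SSZ, SSZ), add(SZ, Z)), SZ)
  step 1: mul(mul(add(SSZ, mul(SZ, SSZ)), add(SZ, Z)), SZ)
  step 2: mul(mul(S(add(SZ, mul(SZ, SSZ))), add(SZ, Z)), SZ)
  step 3: mul(add(add(SZ, Z), mul(add(SZ, mul(SZ, SSZ)), add(SZ, Z))), SZ)
  step 4: mul(add(S(add(Z, Z)), mul(add(SZ, mul(SZ, SSZ)), add(SZ, Z))), SZ)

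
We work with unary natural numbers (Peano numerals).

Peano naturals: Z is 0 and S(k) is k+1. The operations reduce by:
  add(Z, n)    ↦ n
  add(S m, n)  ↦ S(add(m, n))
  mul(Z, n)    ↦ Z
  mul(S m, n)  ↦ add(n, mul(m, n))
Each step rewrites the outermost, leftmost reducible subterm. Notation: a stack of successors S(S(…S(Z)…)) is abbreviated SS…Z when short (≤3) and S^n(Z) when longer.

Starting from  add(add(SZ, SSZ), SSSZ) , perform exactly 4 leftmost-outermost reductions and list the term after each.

  start: add(add(SZ, SSZ), SSSZ)
  step 1: add(S(add(Z, SSZ)), SSSZ)
  step 2: S(add(add(Z, SSZ), SSSZ))
  step 3: S(add(SSZ, SSSZ))
  step 4: S(S(add(SZ, SSSZ)))

Answer: after 4 steps: S(S(add(SZ, SSSZ)))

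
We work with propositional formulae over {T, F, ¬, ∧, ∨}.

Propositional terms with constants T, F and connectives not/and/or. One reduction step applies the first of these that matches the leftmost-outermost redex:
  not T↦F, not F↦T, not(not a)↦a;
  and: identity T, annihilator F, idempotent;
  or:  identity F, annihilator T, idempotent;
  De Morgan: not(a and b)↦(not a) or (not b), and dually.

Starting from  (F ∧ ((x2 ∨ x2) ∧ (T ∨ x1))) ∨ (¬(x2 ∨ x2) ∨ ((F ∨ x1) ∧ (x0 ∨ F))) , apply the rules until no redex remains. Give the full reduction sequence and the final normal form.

  start: (F ∧ ((x2 ∨ x2) ∧ (T ∨ x1))) ∨ (¬(x2 ∨ x2) ∨ ((F ∨ x1) ∧ (x0 ∨ F)))
  step 1: F ∨ (¬(x2 ∨ x2) ∨ ((F ∨ x1) ∧ (x0 ∨ F)))
  step 2: ¬(x2 ∨ x2) ∨ ((F ∨ x1) ∧ (x0 ∨ F))
  step 3: (¬x2 ∧ ¬x2) ∨ ((F ∨ x1) ∧ (x0 ∨ F))
  step 4: ¬x2 ∨ ((F ∨ x1) ∧ (x0 ∨ F))
  step 5: ¬x2 ∨ (x1 ∧ (x0 ∨ F))
  step 6: ¬x2 ∨ (x1 ∧ x0)

Answer: normal form = ¬x2 ∨ (x1 ∧ x0)  (in 6 steps)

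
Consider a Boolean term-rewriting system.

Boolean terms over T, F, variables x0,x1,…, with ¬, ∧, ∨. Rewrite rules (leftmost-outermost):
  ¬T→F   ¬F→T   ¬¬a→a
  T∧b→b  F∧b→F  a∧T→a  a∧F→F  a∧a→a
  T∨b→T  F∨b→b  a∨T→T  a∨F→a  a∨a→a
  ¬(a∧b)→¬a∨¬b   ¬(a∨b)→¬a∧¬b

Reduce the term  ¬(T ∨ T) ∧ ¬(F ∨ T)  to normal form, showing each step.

Answer: normal form = F  (in 4 steps)

Reduction:
  start: ¬(T ∨ T) ∧ ¬(F ∨ T)
  [1] (¬T ∧ ¬T) ∧ ¬(F ∨ T)
  [2] ¬T ∧ ¬(F ∨ T)
  [3] F ∧ ¬(F ∨ T)
  [4] F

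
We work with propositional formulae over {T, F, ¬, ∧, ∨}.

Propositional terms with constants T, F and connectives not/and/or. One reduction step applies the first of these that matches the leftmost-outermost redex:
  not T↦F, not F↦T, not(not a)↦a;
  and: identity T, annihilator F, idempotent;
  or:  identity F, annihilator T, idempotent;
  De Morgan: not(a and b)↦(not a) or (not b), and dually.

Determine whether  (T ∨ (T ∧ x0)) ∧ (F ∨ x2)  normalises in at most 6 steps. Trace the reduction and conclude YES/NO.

  start: (T ∨ (T ∧ x0)) ∧ (F ∨ x2)
  [1] T ∧ (F ∨ x2)
  [2] F ∨ x2
  [3] x2

Answer: YES — reaches normal form x2 in 3 ≤ 6 steps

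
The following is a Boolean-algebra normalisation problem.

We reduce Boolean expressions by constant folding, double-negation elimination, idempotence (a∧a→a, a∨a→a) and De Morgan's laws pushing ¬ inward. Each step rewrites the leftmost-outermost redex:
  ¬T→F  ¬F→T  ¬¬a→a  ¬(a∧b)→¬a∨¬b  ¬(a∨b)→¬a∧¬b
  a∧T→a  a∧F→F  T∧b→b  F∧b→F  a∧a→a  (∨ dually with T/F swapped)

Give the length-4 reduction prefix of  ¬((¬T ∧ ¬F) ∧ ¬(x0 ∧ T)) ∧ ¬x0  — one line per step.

Answer: after 4 steps: (T ∨ ¬¬(x0 ∧ T)) ∧ ¬x0

Reduction:
  start: ¬((¬T ∧ ¬F) ∧ ¬(x0 ∧ T)) ∧ ¬x0
  [1] (¬(¬T ∧ ¬F) ∨ ¬¬(x0 ∧ T)) ∧ ¬x0
  [2] ((¬¬T ∨ ¬¬F) ∨ ¬¬(x0 ∧ T)) ∧ ¬x0
  [3] ((T ∨ ¬¬F) ∨ ¬¬(x0 ∧ T)) ∧ ¬x0
  [4] (T ∨ ¬¬(x0 ∧ T)) ∧ ¬x0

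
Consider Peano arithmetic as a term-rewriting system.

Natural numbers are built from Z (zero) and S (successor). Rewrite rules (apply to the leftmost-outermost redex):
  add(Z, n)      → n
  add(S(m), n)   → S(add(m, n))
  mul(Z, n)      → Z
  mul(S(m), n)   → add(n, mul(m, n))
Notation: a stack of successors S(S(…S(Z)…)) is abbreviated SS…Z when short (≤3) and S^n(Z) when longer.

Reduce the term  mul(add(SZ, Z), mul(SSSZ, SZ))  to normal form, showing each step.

Answer: normal form = SSSZ  (in 18 steps)

Reduction:
  start: mul(add(SZ, Z), mul(SSSZ, SZ))
  step 1: mul(S(add(Z, Z)), mul(SSSZ, SZ))
  step 2: add(mul(SSSZ, SZ), mul(add(Z, Z), mul(SSSZ, SZ)))
  step 3: add(add(SZ, mul(SSZ, SZ)), mul(add(Z, Z), mul(SSSZ, SZ)))
  step 4: add(S(add(Z, mul(SSZ, SZ))), mul(add(Z, Z), mul(SSSZ, SZ)))
  step 5: S(add(add(Z, mul(SSZ, SZ)), mul(add(Z, Z), mul(SSSZ, SZ))))
  step 6: S(add(mul(SSZ, SZ), mul(add(Z, Z), mul(SSSZ, SZ))))
  step 7: S(add(add(SZ, mul(SZ, SZ)), mul(add(Z, Z), mul(SSSZ, SZ))))
  step 8: S(add(S(add(Z, mul(SZ, SZ))), mul(add(Z, Z), mul(SSSZ, SZ))))
  step 9: S(S(add(add(Z, mul(SZ, SZ)), mul(add(Z, Z), mul(SSSZ, SZ)))))
  step 10: S(S(add(mul(SZ, SZ), mul(add(Z, Z), mul(SSSZ, SZ)))))
  step 11: S(S(add(add(SZ, mul(Z, SZ)), mul(add(Z, Z), mul(SSSZ, SZ)))))
  step 12: S(S(add(S(add(Z, mul(Z, SZ))), mul(add(Z, Z), mul(SSSZ, SZ)))))
  step 13: S(S(S(add(add(Z, mul(Z, SZ)), mul(add(Z, Z), mul(SSSZ, SZ))))))
  step 14: S(S(S(add(mul(Z, SZ), mul(add(Z, Z), mul(SSSZ, SZ))))))
  step 15: S(S(S(add(Z, mul(add(Z, Z), mul(SSSZ, SZ))))))
  step 16: S(S(S(mul(add(Z, Z), mul(SSSZ, SZ)))))
  step 17: S(S(S(mul(Z, mul(SSSZ, SZ)))))
  step 18: SSSZ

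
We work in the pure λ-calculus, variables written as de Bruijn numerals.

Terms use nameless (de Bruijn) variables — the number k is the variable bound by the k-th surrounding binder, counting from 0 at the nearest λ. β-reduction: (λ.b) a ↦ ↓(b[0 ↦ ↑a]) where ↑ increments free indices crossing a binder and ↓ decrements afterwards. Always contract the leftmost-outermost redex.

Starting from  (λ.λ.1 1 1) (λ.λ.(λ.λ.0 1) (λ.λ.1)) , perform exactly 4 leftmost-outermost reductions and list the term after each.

Answer: after 4 steps: λ.λ.0 (λ.λ.1)

Working:
  start: (λ.λ.1 1 1) (λ.λ.(λ.λ.0 1) (λ.λ.1))
  →1  λ.(λ.λ.(λ.λ.0 1) (λ.λ.1)) (λ.λ.(λ.λ.0 1) (λ.λ.1)) (λ.λ.(λ.λ.0 1) (λ.λ.1))
  →2  λ.(λ.(λ.λ.0 1) (λ.λ.1)) (λ.λ.(λ.λ.0 1) (λ.λ.1))
  →3  λ.(λ.λ.0 1) (λ.λ.1)
  →4  λ.λ.0 (λ.λ.1)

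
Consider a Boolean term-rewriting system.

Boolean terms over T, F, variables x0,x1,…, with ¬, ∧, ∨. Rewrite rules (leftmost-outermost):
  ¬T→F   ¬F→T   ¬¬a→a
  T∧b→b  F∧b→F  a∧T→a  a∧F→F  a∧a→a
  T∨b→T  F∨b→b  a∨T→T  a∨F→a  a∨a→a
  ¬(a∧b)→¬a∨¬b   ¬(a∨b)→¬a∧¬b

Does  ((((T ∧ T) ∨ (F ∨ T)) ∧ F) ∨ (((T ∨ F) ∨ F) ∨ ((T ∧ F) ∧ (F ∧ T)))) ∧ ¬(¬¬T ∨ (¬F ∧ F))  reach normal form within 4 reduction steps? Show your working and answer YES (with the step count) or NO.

  start: ((((T ∧ T) ∨ (F ∨ T)) ∧ F) ∨ (((T ∨ F) ∨ F) ∨ ((T ∧ F) ∧ (F ∧ T)))) ∧ ¬(¬¬T ∨ (¬F ∧ F))
  [1] (F ∨ (((T ∨ F) ∨ F) ∨ ((T ∧ F) ∧ (F ∧ T)))) ∧ ¬(¬¬T ∨ (¬F ∧ F))
  [2] (((T ∨ F) ∨ F) ∨ ((T ∧ F) ∧ (F ∧ T))) ∧ ¬(¬¬T ∨ (¬F ∧ F))
  [3] ((T ∨ F) ∨ ((T ∧ F) ∧ (F ∧ T))) ∧ ¬(¬¬T ∨ (¬F ∧ F))
  [4] (T ∨ ((T ∧ F) ∧ (F ∧ T))) ∧ ¬(¬¬T ∨ (¬F ∧ F))

Answer: NO — after 4 steps the term is (T ∨ ((T ∧ F) ∧ (F ∧ T))) ∧ ¬(¬¬T ∨ (¬F ∧ F)), not yet normal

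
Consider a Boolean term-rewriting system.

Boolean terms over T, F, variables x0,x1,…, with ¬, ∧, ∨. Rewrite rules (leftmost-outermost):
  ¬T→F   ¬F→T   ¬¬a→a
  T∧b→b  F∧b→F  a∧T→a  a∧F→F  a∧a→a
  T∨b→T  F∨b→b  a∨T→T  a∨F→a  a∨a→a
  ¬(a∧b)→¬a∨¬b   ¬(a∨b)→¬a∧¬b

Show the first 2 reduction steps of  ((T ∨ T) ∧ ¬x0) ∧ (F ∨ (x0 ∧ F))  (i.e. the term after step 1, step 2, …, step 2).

Answer: after 2 steps: ¬x0 ∧ (F ∨ (x0 ∧ F))

Reduction:
  start: ((T ∨ T) ∧ ¬x0) ∧ (F ∨ (x0 ∧ F))
  [1] (T ∧ ¬x0) ∧ (F ∨ (x0 ∧ F))
  [2] ¬x0 ∧ (F ∨ (x0 ∧ F))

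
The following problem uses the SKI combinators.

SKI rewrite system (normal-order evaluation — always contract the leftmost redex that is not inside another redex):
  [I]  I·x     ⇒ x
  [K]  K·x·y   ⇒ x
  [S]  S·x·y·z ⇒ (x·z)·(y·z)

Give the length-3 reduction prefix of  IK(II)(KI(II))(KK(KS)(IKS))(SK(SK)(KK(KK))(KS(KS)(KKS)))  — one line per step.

  start: IK(II)(KI(II))(KK(KS)(IKS))(SK(SK)(KK(KK))(KS(KS)(KKS)))
  →1  K(II)(KI(II))(KK(KS)(IKS))(SK(SK)(KK(KK))(KS(KS)(KKS)))
  →2  II(KK(KS)(IKS))(SK(SK)(KK(KK))(KS(KS)(KKS)))
  →3  I(KK(KS)(IKS))(SK(SK)(KK(KK))(KS(KS)(KKS)))

Answer: after 3 steps: I(KK(KS)(IKS))(SK(SK)(KK(KK))(KS(KS)(KKS)))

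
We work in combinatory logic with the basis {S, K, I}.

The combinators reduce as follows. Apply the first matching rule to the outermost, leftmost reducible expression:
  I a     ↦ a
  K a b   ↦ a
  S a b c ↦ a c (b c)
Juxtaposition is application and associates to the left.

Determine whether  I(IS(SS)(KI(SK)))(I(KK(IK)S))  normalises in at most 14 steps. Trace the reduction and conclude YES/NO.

  start: I(IS(SS)(KI(SK)))(I(KK(IK)S))
  →1  IS(SS)(KI(SK))(I(KK(IK)S))
  →2  S(SS)(KI(SK))(I(KK(IK)S))
  →3  SS(I(KK(IK)S))(KI(SK)(I(KK(IK)S)))
  →4  S(KI(SK)(I(KK(IK)S)))(I(KK(IK)S)(KI(SK)(I(KK(IK)S))))
  →5  S(I(I(KK(IK)S)))(I(KK(IK)S)(KI(SK)(I(KK(IK)S))))
  →6  S(I(KK(IK)S))(I(KK(IK)S)(KI(SK)(I(KK(IK)S))))
  →7  S(KK(IK)S)(I(KK(IK)S)(KI(SK)(I(KK(IK)S))))
  →8  S(KS)(I(KK(IK)S)(KI(SK)(I(KK(IK)S))))
  →9  S(KS)(KK(IK)S(KI(SK)(I(KK(IK)S))))
  →10  S(KS)(KS(KI(SK)(I(KK(IK)S))))
  →11  S(KS)S

Answer: YES — reaches normal form S(KS)S in 11 ≤ 14 steps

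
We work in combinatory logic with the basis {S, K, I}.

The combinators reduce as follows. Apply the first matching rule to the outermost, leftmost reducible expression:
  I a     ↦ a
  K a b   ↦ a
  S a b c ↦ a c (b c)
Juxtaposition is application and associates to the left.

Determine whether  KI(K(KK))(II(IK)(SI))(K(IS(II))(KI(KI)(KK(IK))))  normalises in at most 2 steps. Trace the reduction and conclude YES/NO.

  start: KI(K(KK))(II(IK)(SI))(K(IS(II))(KI(KI)(KK(IK))))
  →1  I(II(IK)(SI))(K(IS(II))(KI(KI)(KK(IK))))
  →2  II(IK)(SI)(K(IS(II))(KI(KI)(KK(IK))))

Answer: NO — after 2 steps the term is II(IK)(SI)(K(IS(II))(KI(KI)(KK(IK)))), not yet normal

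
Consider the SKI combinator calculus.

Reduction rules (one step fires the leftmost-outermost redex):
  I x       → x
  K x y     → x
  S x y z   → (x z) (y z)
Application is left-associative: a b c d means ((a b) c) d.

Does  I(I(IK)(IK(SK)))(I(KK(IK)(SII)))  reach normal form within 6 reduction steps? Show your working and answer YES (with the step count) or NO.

  start: I(I(IK)(IK(SK)))(I(KK(IK)(SII)))
  →1  I(IK)(IK(SK))(I(KK(IK)(SII)))
  →2  IK(IK(SK))(I(KK(IK)(SII)))
  →3  K(IK(SK))(I(KK(IK)(SII)))
  →4  IK(SK)
  →5  K(SK)

Answer: YES — reaches normal form K(SK) in 5 ≤ 6 steps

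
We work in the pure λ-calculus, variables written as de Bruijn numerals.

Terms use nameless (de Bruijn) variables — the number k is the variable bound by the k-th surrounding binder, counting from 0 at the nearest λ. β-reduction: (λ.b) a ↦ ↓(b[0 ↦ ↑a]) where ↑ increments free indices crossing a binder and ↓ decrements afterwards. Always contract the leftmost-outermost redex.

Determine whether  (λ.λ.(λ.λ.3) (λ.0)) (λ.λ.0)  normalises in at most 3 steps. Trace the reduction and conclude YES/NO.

  start: (λ.λ.(λ.λ.3) (λ.0)) (λ.λ.0)
  step 1: λ.(λ.λ.λ.λ.0) (λ.0)
  step 2: λ.λ.λ.λ.0

Answer: YES — reaches normal form λ.λ.λ.λ.0 in 2 ≤ 3 steps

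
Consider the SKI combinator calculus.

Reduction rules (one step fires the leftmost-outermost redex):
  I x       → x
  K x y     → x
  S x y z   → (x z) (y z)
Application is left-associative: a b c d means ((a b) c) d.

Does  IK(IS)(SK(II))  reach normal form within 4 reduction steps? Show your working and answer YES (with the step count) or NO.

Answer: YES — reaches normal form S in 3 ≤ 4 steps

Reduction:
  start: IK(IS)(SK(II))
  [1] K(IS)(SK(II))
  [2] IS
  [3] S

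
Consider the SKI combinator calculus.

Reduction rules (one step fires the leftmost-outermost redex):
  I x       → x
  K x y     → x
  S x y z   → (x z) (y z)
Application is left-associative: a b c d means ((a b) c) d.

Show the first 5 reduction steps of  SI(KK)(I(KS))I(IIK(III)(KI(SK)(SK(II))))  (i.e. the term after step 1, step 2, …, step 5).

  start: SI(KK)(I(KS))I(IIK(III)(KI(SK)(SK(II))))
  step 1: I(I(KS))(KK(I(KS)))I(IIK(III)(KI(SK)(SK(II))))
  step 2: I(KS)(KK(I(KS)))I(IIK(III)(KI(SK)(SK(II))))
  step 3: KS(KK(I(KS)))I(IIK(III)(KI(SK)(SK(II))))
  step 4: SI(IIK(III)(KI(SK)(SK(II))))
  step 5: SI(IK(III)(KI(SK)(SK(II))))

Answer: after 5 steps: SI(IK(III)(KI(SK)(SK(II))))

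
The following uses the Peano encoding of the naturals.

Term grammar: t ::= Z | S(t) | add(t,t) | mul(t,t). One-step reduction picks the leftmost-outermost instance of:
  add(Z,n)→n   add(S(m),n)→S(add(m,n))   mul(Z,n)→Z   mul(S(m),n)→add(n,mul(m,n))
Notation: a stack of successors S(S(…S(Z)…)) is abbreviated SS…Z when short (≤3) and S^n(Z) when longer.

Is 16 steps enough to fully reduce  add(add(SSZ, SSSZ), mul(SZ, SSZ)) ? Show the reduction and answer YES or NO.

  start: add(add(SSZ, SSSZ), mul(SZ, SSZ))
  step 1: add(S(add(SZ, SSSZ)), mul(SZ, SSZ))
  step 2: S(add(add(SZ, SSSZ), mul(SZ, SSZ)))
  step 3: S(add(S(add(Z, SSSZ)), mul(SZ, SSZ)))
  step 4: S(S(add(add(Z, SSSZ), mul(SZ, SSZ))))
  step 5: S(S(add(SSSZ, mul(SZ, SSZ))))
  step 6: S(S(S(add(SSZ, mul(SZ, SSZ)))))
  step 7: S(S(S(S(add(SZ, mul(SZ, SSZ))))))
  step 8: S(S(S(S(S(add(Z, mul(SZ, SSZ)))))))
  step 9: S(S(S(S(S(mul(SZ, SSZ))))))
  step 10: S(S(S(S(S(add(SSZ, mul(Z, SSZ)))))))
  step 11: S(S(S(S(S(S(add(SZ, mul(Z, SSZ))))))))
  step 12: S(S(S(S(S(S(S(add(Z, mul(Z, SSZ)))))))))
  step 13: S(S(S(S(S(S(S(mul(Z, SSZ))))))))
  step 14: S^7(Z)

Answer: YES — reaches normal form S^7(Z) in 14 ≤ 16 steps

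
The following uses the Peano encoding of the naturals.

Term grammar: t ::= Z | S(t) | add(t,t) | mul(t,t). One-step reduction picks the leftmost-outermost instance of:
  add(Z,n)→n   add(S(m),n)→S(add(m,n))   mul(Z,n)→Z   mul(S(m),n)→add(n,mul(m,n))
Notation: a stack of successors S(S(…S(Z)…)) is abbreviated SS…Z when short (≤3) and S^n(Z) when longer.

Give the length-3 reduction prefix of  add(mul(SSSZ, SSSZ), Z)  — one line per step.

  start: add(mul(SSSZ, SSSZ), Z)
  →1  add(add(SSSZ, mul(SSZ, SSSZ)), Z)
  →2  add(S(add(SSZ, mul(SSZ, SSSZ))), Z)
  →3  S(add(add(SSZ, mul(SSZ, SSSZ)), Z))

Answer: after 3 steps: S(add(add(SSZ, mul(SSZ, SSSZ)), Z))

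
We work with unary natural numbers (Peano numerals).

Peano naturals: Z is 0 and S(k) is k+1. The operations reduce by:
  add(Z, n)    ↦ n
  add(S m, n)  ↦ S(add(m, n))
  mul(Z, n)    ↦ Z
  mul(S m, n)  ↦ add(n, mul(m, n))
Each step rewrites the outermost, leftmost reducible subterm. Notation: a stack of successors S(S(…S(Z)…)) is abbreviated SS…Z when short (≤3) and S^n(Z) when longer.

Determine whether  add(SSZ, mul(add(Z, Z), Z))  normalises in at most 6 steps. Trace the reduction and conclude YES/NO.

Answer: YES — reaches normal form SSZ in 5 ≤ 6 steps

Working:
  start: add(SSZ, mul(add(Z, Z), Z))
  [1] S(add(SZ, mul(add(Z, Z), Z)))
  [2] S(S(add(Z, mul(add(Z, Z), Z))))
  [3] S(S(mul(add(Z, Z), Z)))
  [4] S(S(mul(Z, Z)))
  [5] SSZ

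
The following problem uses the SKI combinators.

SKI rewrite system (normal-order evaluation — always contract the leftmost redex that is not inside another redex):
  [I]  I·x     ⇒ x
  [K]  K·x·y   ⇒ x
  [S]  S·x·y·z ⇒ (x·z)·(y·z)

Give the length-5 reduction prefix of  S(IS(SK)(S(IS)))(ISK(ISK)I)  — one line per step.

Answer: after 5 steps: S(S(SK)(SS))I

Reduction:
  start: S(IS(SK)(S(IS)))(ISK(ISK)I)
  →1  S(S(SK)(S(IS)))(ISK(ISK)I)
  →2  S(S(SK)(SS))(ISK(ISK)I)
  →3  S(S(SK)(SS))(SK(ISK)I)
  →4  S(S(SK)(SS))(KI(ISKI))
  →5  S(S(SK)(SS))I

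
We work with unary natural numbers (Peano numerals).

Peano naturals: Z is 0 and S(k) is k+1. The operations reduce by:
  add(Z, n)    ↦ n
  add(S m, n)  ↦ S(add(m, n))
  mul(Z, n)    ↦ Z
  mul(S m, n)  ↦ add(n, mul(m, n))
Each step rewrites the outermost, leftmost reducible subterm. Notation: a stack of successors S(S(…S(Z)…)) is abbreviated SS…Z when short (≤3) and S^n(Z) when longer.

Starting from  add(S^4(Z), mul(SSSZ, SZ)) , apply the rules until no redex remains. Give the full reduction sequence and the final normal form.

Answer: normal form = S^7(Z)  (in 15 steps)

Derivation:
  start: add(S^4(Z), mul(SSSZ, SZ))
  →1  S(add(SSSZ, mul(SSSZ, SZ)))
  →2  S(S(add(SSZ, mul(SSSZ, SZ))))
  →3  S(S(S(add(SZ, mul(SSSZ, SZ)))))
  →4  S(S(S(S(add(Z, mul(SSSZ, SZ))))))
  →5  S(S(S(S(mul(SSSZ, SZ)))))
  →6  S(S(S(S(add(SZ, mul(SSZ, SZ))))))
  →7  S(S(S(S(S(add(Z, mul(SSZ, SZ)))))))
  →8  S(S(S(S(S(mul(SSZ, SZ))))))
  →9  S(S(S(S(S(add(SZ, mul(SZ, SZ)))))))
  →10  S(S(S(S(S(S(add(Z, mul(SZ, SZ))))))))
  →11  S(S(S(S(S(S(mul(SZ, SZ)))))))
  →12  S(S(S(S(S(S(add(SZ, mul(Z, SZ))))))))
  →13  S(S(S(S(S(S(S(add(Z, mul(Z, SZ)))))))))
  →14  S(S(S(S(S(S(S(mul(Z, SZ))))))))
  →15  S^7(Z)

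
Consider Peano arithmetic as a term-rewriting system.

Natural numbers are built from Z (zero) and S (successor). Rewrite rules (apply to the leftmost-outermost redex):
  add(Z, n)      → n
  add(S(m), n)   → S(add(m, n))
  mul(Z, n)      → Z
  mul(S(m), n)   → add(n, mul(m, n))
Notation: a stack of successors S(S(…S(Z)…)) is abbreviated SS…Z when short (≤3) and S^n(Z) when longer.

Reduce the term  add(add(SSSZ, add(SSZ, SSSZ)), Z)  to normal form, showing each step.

Answer: normal form = S^8(Z)  (in 16 steps)

Working:
  start: add(add(SSSZ, add(SSZ, SSSZ)), Z)
  [1] add(S(add(SSZ, add(SSZ, SSSZ))), Z)
  [2] S(add(add(SSZ, add(SSZ, SSSZ)), Z))
  [3] S(add(S(add(SZ, add(SSZ, SSSZ))), Z))
  [4] S(S(add(add(SZ, add(SSZ, SSSZ)), Z)))
  [5] S(S(add(S(add(Z, add(SSZ, SSSZ))), Z)))
  [6] S(S(S(add(add(Z, add(SSZ, SSSZ)), Z))))
  [7] S(S(S(add(add(SSZ, SSSZ), Z))))
  [8] S(S(S(add(S(add(SZ, SSSZ)), Z))))
  [9] S(S(S(S(add(add(SZ, SSSZ), Z)))))
  [10] S(S(S(S(add(S(add(Z, SSSZ)), Z)))))
  [11] S(S(S(S(S(add(add(Z, SSSZ), Z))))))
  [12] S(S(S(S(S(add(SSSZ, Z))))))
  [13] S(S(S(S(S(S(add(SSZ, Z)))))))
  [14] S(S(S(S(S(S(S(add(SZ, Z))))))))
  [15] S(S(S(S(S(S(S(S(add(Z, Z)))))))))
  [16] S^8(Z)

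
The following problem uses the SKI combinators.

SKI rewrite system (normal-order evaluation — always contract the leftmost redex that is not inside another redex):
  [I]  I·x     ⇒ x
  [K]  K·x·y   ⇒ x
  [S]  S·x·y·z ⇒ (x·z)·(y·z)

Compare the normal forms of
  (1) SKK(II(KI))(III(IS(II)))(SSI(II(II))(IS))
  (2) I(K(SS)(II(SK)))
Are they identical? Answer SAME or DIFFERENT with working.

Answer: SAME — A ⇓ SS, B ⇓ SS

Derivation:
Term A:
  start: SKK(II(KI))(III(IS(II)))(SSI(II(II))(IS))
  [1] K(II(KI))(K(II(KI)))(III(IS(II)))(SSI(II(II))(IS))
  [2] II(KI)(III(IS(II)))(SSI(II(II))(IS))
  [3] I(KI)(III(IS(II)))(SSI(II(II))(IS))
  [4] KI(III(IS(II)))(SSI(II(II))(IS))
  [5] I(SSI(II(II))(IS))
  [6] SSI(II(II))(IS)
  [7] S(II(II))(I(II(II)))(IS)
  [8] II(II)(IS)(I(II(II))(IS))
  [9] I(II)(IS)(I(II(II))(IS))
  [10] II(IS)(I(II(II))(IS))
  [11] I(IS)(I(II(II))(IS))
  [12] IS(I(II(II))(IS))
  [13] S(I(II(II))(IS))
  [14] S(II(II)(IS))
  [15] S(I(II)(IS))
  [16] S(II(IS))
  [17] S(I(IS))
  [18] S(IS)
  [19] SS

Term B:
  start: I(K(SS)(II(SK)))
  [1] K(SS)(II(SK))
  [2] SS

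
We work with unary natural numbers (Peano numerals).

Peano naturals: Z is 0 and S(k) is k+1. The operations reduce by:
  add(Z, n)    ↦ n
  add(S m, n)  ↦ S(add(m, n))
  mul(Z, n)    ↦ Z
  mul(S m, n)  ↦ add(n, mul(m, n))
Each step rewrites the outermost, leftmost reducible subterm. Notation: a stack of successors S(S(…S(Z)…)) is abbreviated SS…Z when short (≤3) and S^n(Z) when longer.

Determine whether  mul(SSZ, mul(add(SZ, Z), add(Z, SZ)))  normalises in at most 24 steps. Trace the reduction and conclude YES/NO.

  start: mul(SSZ, mul(add(SZ, Z), add(Z, SZ)))
  step 1: add(mul(add(SZ, Z), add(Z, SZ)), mul(SZ, mul(add(SZ, Z), add(Z, SZ))))
  step 2: add(mul(S(add(Z, Z)), add(Z, SZ)), mul(SZ, mul(add(SZ, Z), add(Z, SZ))))
  step 3: add(add(add(Z, SZ), mul(add(Z, Z), add(Z, SZ))), mul(SZ, mul(add(SZ, Z), add(Z, SZ))))
  step 4: add(add(SZ, mul(add(Z, Z), add(Z, SZ))), mul(SZ, mul(add(SZ, Z), add(Z, SZ))))
  step 5: add(S(add(Z, mul(add(Z, Z), add(Z, SZ)))), mul(SZ, mul(add(SZ, Z), add(Z, SZ))))
  step 6: S(add(add(Z, mul(add(Z, Z), add(Z, SZ))), mul(SZ, mul(add(SZ, Z), add(Z, SZ)))))
  step 7: S(add(mul(add(Z, Z), add(Z, SZ)), mul(SZ, mul(add(SZ, Z), add(Z, SZ)))))
  step 8: S(add(mul(Z, add(Z, SZ)), mul(SZ, mul(add(SZ, Z), add(Z, SZ)))))
  step 9: S(add(Z, mul(SZ, mul(add(SZ, Z), add(Z, SZ)))))
  step 10: S(mul(SZ, mul(add(SZ, Z), add(Z, SZ))))
  step 11: S(add(mul(add(SZ, Z), add(Z, SZ)), mul(Z, mul(add(SZ, Z), add(Z, SZ)))))
  step 12: S(add(mul(S(add(Z, Z)), add(Z, SZ)), mul(Z, mul(add(SZ, Z), add(Z, SZ)))))
  step 13: S(add(add(add(Z, SZ), mul(add(Z, Z), add(Z, SZ))), mul(Z, mul(add(SZ, Z), add(Z, SZ)))))
  step 14: S(add(add(SZ, mul(add(Z, Z), add(Z, SZ))), mul(Z, mul(add(SZ, Z), add(Z, SZ)))))
  step 15: S(add(S(add(Z, mul(add(Z, Z), add(Z, SZ)))), mul(Z, mul(add(SZ, Z), add(Z, SZ)))))
  step 16: S(S(add(add(Z, mul(add(Z, Z), add(Z, SZ))), mul(Z, mul(add(SZ, Z), add(Z, SZ))))))
  step 17: S(S(add(mul(add(Z, Z), add(Z, SZ)), mul(Z, mul(add(SZ, Z), add(Z, SZ))))))
  step 18: S(S(add(mul(Z, add(Z, SZ)), mul(Z, mul(add(SZ, Z), add(Z, SZ))))))
  step 19: S(S(add(Z, mul(Z, mul(add(SZ, Z), add(Z, SZ))))))
  step 20: S(S(mul(Z, mul(add(SZ, Z), add(Z, SZ)))))
  step 21: SSZ

Answer: YES — reaches normal form SSZ in 21 ≤ 24 steps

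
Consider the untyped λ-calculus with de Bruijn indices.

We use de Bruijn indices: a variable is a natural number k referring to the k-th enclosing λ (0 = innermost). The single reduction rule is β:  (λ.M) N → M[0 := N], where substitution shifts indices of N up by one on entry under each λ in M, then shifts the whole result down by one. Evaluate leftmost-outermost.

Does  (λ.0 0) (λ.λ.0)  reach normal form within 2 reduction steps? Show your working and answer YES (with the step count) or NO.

Answer: YES — reaches normal form λ.0 in 2 ≤ 2 steps

Reduction:
  start: (λ.0 0) (λ.λ.0)
  →1  (λ.λ.0) (λ.λ.0)
  →2  λ.0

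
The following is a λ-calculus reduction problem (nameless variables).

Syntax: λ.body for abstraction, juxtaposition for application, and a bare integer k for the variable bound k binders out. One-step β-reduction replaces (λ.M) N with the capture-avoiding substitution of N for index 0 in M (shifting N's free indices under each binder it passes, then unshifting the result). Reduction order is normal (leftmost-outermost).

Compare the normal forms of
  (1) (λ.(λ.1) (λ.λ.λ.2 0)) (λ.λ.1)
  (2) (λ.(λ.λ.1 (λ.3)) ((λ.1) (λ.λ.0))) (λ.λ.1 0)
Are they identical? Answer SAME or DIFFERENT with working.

Answer: DIFFERENT — A ⇓ λ.λ.1, B ⇓ λ.λ.λ.λ.1 0

Derivation:
Term A:
  start: (λ.(λ.1) (λ.λ.λ.2 0)) (λ.λ.1)
  [1] (λ.λ.λ.1) (λ.λ.λ.2 0)
  [2] λ.λ.1

Term B:
  start: (λ.(λ.λ.1 (λ.3)) ((λ.1) (λ.λ.0))) (λ.λ.1 0)
  [1] (λ.λ.1 (λ.λ.λ.1 0)) ((λ.λ.λ.1 0) (λ.λ.0))
  [2] λ.(λ.λ.λ.1 0) (λ.λ.0) (λ.λ.λ.1 0)
  [3] λ.(λ.λ.1 0) (λ.λ.λ.1 0)
  [4] λ.λ.(λ.λ.λ.1 0) 0
  [5] λ.λ.λ.λ.1 0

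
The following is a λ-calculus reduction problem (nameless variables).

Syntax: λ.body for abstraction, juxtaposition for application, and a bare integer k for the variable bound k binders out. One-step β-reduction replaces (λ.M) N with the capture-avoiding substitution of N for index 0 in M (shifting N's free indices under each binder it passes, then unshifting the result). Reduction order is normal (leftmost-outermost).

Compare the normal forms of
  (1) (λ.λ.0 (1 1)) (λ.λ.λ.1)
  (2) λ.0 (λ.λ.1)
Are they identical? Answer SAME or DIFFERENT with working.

Answer: SAME — A ⇓ λ.0 (λ.λ.1), B ⇓ λ.0 (λ.λ.1)

Reduction:
Term A:
  start: (λ.λ.0 (1 1)) (λ.λ.λ.1)
  step 1: λ.0 ((λ.λ.λ.1) (λ.λ.λ.1))
  step 2: λ.0 (λ.λ.1)

Term B:
  start: λ.0 (λ.λ.1)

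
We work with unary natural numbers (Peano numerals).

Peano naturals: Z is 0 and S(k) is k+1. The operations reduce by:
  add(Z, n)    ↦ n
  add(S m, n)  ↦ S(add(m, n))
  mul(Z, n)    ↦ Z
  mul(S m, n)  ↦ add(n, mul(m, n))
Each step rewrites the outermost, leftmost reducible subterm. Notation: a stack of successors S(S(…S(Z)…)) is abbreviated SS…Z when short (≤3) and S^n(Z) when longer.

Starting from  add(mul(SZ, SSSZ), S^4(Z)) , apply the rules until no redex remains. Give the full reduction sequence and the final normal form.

Answer: normal form = S^7(Z)  (in 10 steps)

Derivation:
  start: add(mul(SZ, SSSZ), S^4(Z))
  [1] add(add(SSSZ, mul(Z, SSSZ)), S^4(Z))
  [2] add(S(add(SSZ, mul(Z, SSSZ))), S^4(Z))
  [3] S(add(add(SSZ, mul(Z, SSSZ)), S^4(Z)))
  [4] S(add(S(add(SZ, mul(Z, SSSZ))), S^4(Z)))
  [5] S(S(add(add(SZ, mul(Z, SSSZ)), S^4(Z))))
  [6] S(S(add(S(add(Z, mul(Z, SSSZ))), S^4(Z))))
  [7] S(S(S(add(add(Z, mul(Z, SSSZ)), S^4(Z)))))
  [8] S(S(S(add(mul(Z, SSSZ), S^4(Z)))))
  [9] S(S(S(add(Z, S^4(Z)))))
  [10] S^7(Z)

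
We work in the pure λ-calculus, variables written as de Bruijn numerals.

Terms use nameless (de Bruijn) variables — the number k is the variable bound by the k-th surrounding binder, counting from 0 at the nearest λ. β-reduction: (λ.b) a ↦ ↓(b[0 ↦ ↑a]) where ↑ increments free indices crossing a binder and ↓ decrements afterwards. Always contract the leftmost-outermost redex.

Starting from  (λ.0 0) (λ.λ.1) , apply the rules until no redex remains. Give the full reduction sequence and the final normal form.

  start: (λ.0 0) (λ.λ.1)
  [1] (λ.λ.1) (λ.λ.1)
  [2] λ.λ.λ.1

Answer: normal form = λ.λ.λ.1  (in 2 steps)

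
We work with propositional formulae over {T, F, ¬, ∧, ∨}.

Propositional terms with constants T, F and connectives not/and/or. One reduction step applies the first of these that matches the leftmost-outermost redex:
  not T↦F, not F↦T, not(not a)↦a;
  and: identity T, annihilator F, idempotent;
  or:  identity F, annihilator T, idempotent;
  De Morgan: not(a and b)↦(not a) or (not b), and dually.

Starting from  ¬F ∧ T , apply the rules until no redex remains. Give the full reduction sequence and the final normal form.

Answer: normal form = T  (in 2 steps)

Working:
  start: ¬F ∧ T
  step 1: ¬F
  step 2: T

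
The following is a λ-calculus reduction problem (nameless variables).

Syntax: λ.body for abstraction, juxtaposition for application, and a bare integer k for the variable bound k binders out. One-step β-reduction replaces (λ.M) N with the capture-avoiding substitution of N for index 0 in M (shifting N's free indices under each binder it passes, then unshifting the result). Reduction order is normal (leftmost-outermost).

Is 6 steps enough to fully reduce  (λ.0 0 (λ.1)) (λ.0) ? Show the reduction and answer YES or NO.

  start: (λ.0 0 (λ.1)) (λ.0)
  [1] (λ.0) (λ.0) (λ.λ.0)
  [2] (λ.0) (λ.λ.0)
  [3] λ.λ.0

Answer: YES — reaches normal form λ.λ.0 in 3 ≤ 6 steps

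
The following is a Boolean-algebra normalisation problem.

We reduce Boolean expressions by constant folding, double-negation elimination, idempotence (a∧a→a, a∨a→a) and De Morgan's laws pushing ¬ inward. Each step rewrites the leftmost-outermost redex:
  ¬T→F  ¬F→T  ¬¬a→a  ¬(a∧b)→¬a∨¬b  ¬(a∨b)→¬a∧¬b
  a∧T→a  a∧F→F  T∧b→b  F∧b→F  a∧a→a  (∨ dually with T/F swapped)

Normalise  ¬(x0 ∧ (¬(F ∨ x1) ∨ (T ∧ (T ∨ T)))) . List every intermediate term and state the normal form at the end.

Answer: normal form = ¬x0  (in 12 steps)

Derivation:
  start: ¬(x0 ∧ (¬(F ∨ x1) ∨ (T ∧ (T ∨ T))))
  step 1: ¬x0 ∨ ¬(¬(F ∨ x1) ∨ (T ∧ (T ∨ T)))
  step 2: ¬x0 ∨ (¬¬(F ∨ x1) ∧ ¬(T ∧ (T ∨ T)))
  step 3: ¬x0 ∨ ((F ∨ x1) ∧ ¬(T ∧ (T ∨ T)))
  step 4: ¬x0 ∨ (x1 ∧ ¬(T ∧ (T ∨ T)))
  step 5: ¬x0 ∨ (x1 ∧ (¬T ∨ ¬(T ∨ T)))
  step 6: ¬x0 ∨ (x1 ∧ (F ∨ ¬(T ∨ T)))
  step 7: ¬x0 ∨ (x1 ∧ ¬(T ∨ T))
  step 8: ¬x0 ∨ (x1 ∧ (¬T ∧ ¬T))
  step 9: ¬x0 ∨ (x1 ∧ ¬T)
  step 10: ¬x0 ∨ (x1 ∧ F)
  step 11: ¬x0 ∨ F
  step 12: ¬x0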